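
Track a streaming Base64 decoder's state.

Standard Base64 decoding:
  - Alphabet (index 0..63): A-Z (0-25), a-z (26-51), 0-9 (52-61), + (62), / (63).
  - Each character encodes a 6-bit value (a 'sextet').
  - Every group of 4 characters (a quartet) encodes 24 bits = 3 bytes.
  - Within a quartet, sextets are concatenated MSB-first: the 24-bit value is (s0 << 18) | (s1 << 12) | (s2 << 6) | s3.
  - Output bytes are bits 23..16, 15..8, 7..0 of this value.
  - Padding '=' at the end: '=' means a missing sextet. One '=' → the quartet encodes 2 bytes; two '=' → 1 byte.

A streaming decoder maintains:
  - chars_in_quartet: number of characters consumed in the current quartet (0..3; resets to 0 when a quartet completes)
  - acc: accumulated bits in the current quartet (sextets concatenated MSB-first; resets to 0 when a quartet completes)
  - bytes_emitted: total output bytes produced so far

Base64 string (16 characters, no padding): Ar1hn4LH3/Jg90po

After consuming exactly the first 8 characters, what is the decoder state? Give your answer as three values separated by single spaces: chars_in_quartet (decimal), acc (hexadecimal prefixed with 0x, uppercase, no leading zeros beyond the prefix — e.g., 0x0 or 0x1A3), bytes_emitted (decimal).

Answer: 0 0x0 6

Derivation:
After char 0 ('A'=0): chars_in_quartet=1 acc=0x0 bytes_emitted=0
After char 1 ('r'=43): chars_in_quartet=2 acc=0x2B bytes_emitted=0
After char 2 ('1'=53): chars_in_quartet=3 acc=0xAF5 bytes_emitted=0
After char 3 ('h'=33): chars_in_quartet=4 acc=0x2BD61 -> emit 02 BD 61, reset; bytes_emitted=3
After char 4 ('n'=39): chars_in_quartet=1 acc=0x27 bytes_emitted=3
After char 5 ('4'=56): chars_in_quartet=2 acc=0x9F8 bytes_emitted=3
After char 6 ('L'=11): chars_in_quartet=3 acc=0x27E0B bytes_emitted=3
After char 7 ('H'=7): chars_in_quartet=4 acc=0x9F82C7 -> emit 9F 82 C7, reset; bytes_emitted=6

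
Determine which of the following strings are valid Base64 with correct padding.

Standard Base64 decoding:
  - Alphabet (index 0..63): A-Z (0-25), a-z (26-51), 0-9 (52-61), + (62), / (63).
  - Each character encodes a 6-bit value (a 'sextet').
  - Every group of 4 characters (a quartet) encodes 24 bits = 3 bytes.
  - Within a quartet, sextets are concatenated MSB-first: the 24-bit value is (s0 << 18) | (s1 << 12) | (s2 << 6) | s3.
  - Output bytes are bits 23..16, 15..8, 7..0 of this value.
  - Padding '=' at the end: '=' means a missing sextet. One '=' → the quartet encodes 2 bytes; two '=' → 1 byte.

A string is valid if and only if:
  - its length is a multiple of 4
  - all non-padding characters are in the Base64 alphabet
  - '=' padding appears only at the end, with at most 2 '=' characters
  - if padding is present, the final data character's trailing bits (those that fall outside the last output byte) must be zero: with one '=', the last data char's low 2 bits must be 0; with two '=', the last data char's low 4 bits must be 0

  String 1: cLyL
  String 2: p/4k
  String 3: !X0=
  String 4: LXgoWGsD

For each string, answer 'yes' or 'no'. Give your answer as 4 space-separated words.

Answer: yes yes no yes

Derivation:
String 1: 'cLyL' → valid
String 2: 'p/4k' → valid
String 3: '!X0=' → invalid (bad char(s): ['!'])
String 4: 'LXgoWGsD' → valid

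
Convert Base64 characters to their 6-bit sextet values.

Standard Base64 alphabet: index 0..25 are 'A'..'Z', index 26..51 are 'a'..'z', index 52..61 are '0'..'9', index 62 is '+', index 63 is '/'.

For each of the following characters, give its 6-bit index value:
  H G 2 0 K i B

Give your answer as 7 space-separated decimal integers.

Answer: 7 6 54 52 10 34 1

Derivation:
'H': A..Z range, ord('H') − ord('A') = 7
'G': A..Z range, ord('G') − ord('A') = 6
'2': 0..9 range, 52 + ord('2') − ord('0') = 54
'0': 0..9 range, 52 + ord('0') − ord('0') = 52
'K': A..Z range, ord('K') − ord('A') = 10
'i': a..z range, 26 + ord('i') − ord('a') = 34
'B': A..Z range, ord('B') − ord('A') = 1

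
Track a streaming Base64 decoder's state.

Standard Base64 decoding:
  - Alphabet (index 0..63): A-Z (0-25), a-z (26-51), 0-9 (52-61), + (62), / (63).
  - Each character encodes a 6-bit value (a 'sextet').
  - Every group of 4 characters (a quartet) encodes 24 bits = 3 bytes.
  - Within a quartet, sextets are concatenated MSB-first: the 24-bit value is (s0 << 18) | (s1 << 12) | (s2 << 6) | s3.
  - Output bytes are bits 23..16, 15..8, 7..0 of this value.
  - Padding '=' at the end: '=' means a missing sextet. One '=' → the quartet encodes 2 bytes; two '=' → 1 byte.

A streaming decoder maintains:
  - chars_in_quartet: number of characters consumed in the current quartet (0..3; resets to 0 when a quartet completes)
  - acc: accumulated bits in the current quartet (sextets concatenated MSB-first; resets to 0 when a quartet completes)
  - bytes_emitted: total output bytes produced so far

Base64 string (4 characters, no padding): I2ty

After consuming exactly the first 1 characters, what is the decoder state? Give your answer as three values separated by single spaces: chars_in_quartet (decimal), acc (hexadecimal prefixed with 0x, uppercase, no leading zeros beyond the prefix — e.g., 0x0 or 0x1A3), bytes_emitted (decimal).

After char 0 ('I'=8): chars_in_quartet=1 acc=0x8 bytes_emitted=0

Answer: 1 0x8 0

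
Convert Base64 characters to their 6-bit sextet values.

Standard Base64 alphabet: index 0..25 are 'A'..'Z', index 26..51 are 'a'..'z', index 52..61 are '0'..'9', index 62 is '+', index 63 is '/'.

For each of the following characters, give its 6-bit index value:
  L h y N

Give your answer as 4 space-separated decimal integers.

'L': A..Z range, ord('L') − ord('A') = 11
'h': a..z range, 26 + ord('h') − ord('a') = 33
'y': a..z range, 26 + ord('y') − ord('a') = 50
'N': A..Z range, ord('N') − ord('A') = 13

Answer: 11 33 50 13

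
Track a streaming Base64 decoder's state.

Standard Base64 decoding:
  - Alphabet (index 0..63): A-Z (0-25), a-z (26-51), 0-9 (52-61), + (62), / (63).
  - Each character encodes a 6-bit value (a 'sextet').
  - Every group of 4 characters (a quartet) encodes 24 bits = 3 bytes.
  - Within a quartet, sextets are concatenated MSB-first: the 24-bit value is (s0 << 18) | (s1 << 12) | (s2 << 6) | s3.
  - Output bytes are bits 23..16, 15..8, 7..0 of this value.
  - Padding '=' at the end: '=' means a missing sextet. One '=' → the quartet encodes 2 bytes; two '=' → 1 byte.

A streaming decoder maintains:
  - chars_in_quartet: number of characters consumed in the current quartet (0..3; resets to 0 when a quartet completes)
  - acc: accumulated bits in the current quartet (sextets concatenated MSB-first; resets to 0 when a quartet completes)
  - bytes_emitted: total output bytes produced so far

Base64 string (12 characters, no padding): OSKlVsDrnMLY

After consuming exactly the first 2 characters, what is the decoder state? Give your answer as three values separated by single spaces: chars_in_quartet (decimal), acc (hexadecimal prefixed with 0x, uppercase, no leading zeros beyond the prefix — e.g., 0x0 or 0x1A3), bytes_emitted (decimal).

Answer: 2 0x392 0

Derivation:
After char 0 ('O'=14): chars_in_quartet=1 acc=0xE bytes_emitted=0
After char 1 ('S'=18): chars_in_quartet=2 acc=0x392 bytes_emitted=0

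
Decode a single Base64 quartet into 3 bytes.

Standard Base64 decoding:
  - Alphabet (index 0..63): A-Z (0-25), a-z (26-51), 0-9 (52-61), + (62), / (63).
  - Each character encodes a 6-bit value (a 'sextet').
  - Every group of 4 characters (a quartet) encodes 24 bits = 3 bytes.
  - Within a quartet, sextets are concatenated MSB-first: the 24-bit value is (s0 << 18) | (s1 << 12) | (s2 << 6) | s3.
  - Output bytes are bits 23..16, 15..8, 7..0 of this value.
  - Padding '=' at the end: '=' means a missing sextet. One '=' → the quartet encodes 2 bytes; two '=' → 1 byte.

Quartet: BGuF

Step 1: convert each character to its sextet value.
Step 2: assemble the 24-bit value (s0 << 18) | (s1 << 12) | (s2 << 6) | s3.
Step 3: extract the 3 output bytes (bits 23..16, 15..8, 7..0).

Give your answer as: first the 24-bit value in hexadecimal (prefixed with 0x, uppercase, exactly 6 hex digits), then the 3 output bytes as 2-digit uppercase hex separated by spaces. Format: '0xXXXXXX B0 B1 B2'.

Sextets: B=1, G=6, u=46, F=5
24-bit: (1<<18) | (6<<12) | (46<<6) | 5
      = 0x040000 | 0x006000 | 0x000B80 | 0x000005
      = 0x046B85
Bytes: (v>>16)&0xFF=04, (v>>8)&0xFF=6B, v&0xFF=85

Answer: 0x046B85 04 6B 85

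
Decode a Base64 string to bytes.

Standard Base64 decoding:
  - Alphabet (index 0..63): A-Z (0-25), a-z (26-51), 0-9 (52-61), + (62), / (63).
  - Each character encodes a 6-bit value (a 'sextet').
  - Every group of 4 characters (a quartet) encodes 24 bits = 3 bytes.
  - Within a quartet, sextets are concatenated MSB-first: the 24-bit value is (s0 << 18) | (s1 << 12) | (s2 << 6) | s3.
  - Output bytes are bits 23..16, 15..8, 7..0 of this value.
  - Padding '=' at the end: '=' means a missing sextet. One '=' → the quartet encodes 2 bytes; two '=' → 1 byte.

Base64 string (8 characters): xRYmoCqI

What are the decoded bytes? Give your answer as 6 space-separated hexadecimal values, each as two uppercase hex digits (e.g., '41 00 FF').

Answer: C5 16 26 A0 2A 88

Derivation:
After char 0 ('x'=49): chars_in_quartet=1 acc=0x31 bytes_emitted=0
After char 1 ('R'=17): chars_in_quartet=2 acc=0xC51 bytes_emitted=0
After char 2 ('Y'=24): chars_in_quartet=3 acc=0x31458 bytes_emitted=0
After char 3 ('m'=38): chars_in_quartet=4 acc=0xC51626 -> emit C5 16 26, reset; bytes_emitted=3
After char 4 ('o'=40): chars_in_quartet=1 acc=0x28 bytes_emitted=3
After char 5 ('C'=2): chars_in_quartet=2 acc=0xA02 bytes_emitted=3
After char 6 ('q'=42): chars_in_quartet=3 acc=0x280AA bytes_emitted=3
After char 7 ('I'=8): chars_in_quartet=4 acc=0xA02A88 -> emit A0 2A 88, reset; bytes_emitted=6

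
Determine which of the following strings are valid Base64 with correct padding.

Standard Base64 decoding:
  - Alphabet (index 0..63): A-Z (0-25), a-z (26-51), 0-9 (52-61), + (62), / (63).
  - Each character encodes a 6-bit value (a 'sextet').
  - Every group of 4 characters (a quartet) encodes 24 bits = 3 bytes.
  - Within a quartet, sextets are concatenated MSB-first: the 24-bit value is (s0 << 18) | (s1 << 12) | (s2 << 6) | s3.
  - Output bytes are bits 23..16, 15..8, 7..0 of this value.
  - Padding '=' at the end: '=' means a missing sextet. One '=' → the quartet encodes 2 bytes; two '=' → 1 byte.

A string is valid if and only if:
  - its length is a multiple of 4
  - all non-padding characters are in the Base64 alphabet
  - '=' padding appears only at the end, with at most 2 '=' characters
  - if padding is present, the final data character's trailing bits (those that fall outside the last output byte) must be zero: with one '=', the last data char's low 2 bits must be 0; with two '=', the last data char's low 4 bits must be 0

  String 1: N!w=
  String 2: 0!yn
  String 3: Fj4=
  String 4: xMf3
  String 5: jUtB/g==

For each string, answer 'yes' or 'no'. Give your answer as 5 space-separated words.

Answer: no no yes yes yes

Derivation:
String 1: 'N!w=' → invalid (bad char(s): ['!'])
String 2: '0!yn' → invalid (bad char(s): ['!'])
String 3: 'Fj4=' → valid
String 4: 'xMf3' → valid
String 5: 'jUtB/g==' → valid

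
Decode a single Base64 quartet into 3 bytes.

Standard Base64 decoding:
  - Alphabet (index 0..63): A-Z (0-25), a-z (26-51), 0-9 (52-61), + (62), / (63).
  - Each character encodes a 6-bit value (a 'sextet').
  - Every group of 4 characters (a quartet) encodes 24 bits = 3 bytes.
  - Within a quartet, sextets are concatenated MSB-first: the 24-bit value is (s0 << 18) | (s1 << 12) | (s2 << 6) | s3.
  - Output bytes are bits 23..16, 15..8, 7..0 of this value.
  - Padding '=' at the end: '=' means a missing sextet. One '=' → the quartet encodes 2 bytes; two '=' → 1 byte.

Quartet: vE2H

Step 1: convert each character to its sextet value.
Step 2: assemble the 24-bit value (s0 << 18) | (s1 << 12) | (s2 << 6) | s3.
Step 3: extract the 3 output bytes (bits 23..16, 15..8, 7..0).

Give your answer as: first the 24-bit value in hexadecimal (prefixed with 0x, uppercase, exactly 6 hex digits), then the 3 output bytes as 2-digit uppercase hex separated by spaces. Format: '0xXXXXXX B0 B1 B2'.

Sextets: v=47, E=4, 2=54, H=7
24-bit: (47<<18) | (4<<12) | (54<<6) | 7
      = 0xBC0000 | 0x004000 | 0x000D80 | 0x000007
      = 0xBC4D87
Bytes: (v>>16)&0xFF=BC, (v>>8)&0xFF=4D, v&0xFF=87

Answer: 0xBC4D87 BC 4D 87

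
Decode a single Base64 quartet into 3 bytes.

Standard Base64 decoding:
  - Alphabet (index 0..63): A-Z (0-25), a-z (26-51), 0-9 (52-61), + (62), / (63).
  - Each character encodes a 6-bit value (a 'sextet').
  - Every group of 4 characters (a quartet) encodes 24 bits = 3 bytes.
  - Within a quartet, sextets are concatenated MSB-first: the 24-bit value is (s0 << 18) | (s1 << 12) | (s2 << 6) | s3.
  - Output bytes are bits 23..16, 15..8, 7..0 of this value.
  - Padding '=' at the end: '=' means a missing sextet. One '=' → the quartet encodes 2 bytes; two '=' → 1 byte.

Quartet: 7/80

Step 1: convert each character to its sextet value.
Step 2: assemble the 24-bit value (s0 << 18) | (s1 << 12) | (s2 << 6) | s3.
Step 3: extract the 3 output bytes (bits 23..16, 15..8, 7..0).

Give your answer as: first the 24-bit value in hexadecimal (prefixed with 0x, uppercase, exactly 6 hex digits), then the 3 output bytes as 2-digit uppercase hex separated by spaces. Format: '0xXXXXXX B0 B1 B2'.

Sextets: 7=59, /=63, 8=60, 0=52
24-bit: (59<<18) | (63<<12) | (60<<6) | 52
      = 0xEC0000 | 0x03F000 | 0x000F00 | 0x000034
      = 0xEFFF34
Bytes: (v>>16)&0xFF=EF, (v>>8)&0xFF=FF, v&0xFF=34

Answer: 0xEFFF34 EF FF 34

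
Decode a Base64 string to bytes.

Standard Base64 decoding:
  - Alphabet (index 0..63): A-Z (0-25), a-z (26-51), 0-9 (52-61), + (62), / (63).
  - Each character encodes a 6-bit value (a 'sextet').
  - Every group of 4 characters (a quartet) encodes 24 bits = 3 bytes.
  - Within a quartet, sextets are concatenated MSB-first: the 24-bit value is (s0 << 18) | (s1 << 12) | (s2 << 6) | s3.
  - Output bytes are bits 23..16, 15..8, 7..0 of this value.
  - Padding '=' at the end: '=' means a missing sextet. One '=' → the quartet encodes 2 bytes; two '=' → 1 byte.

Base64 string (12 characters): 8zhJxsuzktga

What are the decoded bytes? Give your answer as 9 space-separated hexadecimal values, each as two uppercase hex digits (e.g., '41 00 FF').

Answer: F3 38 49 C6 CB B3 92 D8 1A

Derivation:
After char 0 ('8'=60): chars_in_quartet=1 acc=0x3C bytes_emitted=0
After char 1 ('z'=51): chars_in_quartet=2 acc=0xF33 bytes_emitted=0
After char 2 ('h'=33): chars_in_quartet=3 acc=0x3CCE1 bytes_emitted=0
After char 3 ('J'=9): chars_in_quartet=4 acc=0xF33849 -> emit F3 38 49, reset; bytes_emitted=3
After char 4 ('x'=49): chars_in_quartet=1 acc=0x31 bytes_emitted=3
After char 5 ('s'=44): chars_in_quartet=2 acc=0xC6C bytes_emitted=3
After char 6 ('u'=46): chars_in_quartet=3 acc=0x31B2E bytes_emitted=3
After char 7 ('z'=51): chars_in_quartet=4 acc=0xC6CBB3 -> emit C6 CB B3, reset; bytes_emitted=6
After char 8 ('k'=36): chars_in_quartet=1 acc=0x24 bytes_emitted=6
After char 9 ('t'=45): chars_in_quartet=2 acc=0x92D bytes_emitted=6
After char 10 ('g'=32): chars_in_quartet=3 acc=0x24B60 bytes_emitted=6
After char 11 ('a'=26): chars_in_quartet=4 acc=0x92D81A -> emit 92 D8 1A, reset; bytes_emitted=9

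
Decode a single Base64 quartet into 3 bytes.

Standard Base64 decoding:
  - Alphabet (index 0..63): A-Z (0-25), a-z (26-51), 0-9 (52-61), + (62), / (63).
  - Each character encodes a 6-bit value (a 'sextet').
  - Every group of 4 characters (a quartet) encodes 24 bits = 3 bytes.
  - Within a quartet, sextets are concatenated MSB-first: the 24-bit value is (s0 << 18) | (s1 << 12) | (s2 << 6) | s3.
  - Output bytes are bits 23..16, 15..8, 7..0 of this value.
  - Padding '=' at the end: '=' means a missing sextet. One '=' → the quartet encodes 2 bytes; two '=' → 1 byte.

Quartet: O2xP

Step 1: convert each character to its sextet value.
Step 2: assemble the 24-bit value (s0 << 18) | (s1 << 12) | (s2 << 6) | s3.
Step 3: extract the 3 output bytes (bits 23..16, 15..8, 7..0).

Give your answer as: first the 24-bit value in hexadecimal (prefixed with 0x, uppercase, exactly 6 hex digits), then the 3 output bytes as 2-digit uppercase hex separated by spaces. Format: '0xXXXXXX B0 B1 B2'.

Answer: 0x3B6C4F 3B 6C 4F

Derivation:
Sextets: O=14, 2=54, x=49, P=15
24-bit: (14<<18) | (54<<12) | (49<<6) | 15
      = 0x380000 | 0x036000 | 0x000C40 | 0x00000F
      = 0x3B6C4F
Bytes: (v>>16)&0xFF=3B, (v>>8)&0xFF=6C, v&0xFF=4F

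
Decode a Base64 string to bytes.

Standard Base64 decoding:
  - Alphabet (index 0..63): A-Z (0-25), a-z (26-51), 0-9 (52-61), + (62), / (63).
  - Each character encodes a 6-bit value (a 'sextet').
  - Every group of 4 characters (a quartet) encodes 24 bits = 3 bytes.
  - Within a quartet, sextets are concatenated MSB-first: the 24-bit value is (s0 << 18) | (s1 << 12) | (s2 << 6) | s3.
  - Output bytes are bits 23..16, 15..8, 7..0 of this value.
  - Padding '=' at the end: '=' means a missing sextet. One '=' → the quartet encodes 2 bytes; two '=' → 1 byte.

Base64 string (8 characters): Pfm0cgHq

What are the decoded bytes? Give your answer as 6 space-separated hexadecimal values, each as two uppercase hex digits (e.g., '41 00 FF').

After char 0 ('P'=15): chars_in_quartet=1 acc=0xF bytes_emitted=0
After char 1 ('f'=31): chars_in_quartet=2 acc=0x3DF bytes_emitted=0
After char 2 ('m'=38): chars_in_quartet=3 acc=0xF7E6 bytes_emitted=0
After char 3 ('0'=52): chars_in_quartet=4 acc=0x3DF9B4 -> emit 3D F9 B4, reset; bytes_emitted=3
After char 4 ('c'=28): chars_in_quartet=1 acc=0x1C bytes_emitted=3
After char 5 ('g'=32): chars_in_quartet=2 acc=0x720 bytes_emitted=3
After char 6 ('H'=7): chars_in_quartet=3 acc=0x1C807 bytes_emitted=3
After char 7 ('q'=42): chars_in_quartet=4 acc=0x7201EA -> emit 72 01 EA, reset; bytes_emitted=6

Answer: 3D F9 B4 72 01 EA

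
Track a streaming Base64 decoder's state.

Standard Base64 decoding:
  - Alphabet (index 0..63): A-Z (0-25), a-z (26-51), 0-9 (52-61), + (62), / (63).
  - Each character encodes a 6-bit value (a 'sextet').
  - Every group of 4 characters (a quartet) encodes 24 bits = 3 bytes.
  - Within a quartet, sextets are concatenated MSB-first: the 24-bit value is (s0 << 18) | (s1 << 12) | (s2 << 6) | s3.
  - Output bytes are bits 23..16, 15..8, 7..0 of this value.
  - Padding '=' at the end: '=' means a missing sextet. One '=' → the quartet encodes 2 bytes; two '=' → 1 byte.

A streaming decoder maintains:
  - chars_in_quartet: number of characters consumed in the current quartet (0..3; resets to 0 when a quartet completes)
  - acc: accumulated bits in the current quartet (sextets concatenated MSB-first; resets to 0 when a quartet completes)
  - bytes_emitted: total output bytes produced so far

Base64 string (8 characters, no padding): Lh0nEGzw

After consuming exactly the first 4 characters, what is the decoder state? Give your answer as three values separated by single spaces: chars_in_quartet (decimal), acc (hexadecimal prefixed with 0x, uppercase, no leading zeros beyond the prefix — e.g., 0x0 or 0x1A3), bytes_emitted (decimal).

Answer: 0 0x0 3

Derivation:
After char 0 ('L'=11): chars_in_quartet=1 acc=0xB bytes_emitted=0
After char 1 ('h'=33): chars_in_quartet=2 acc=0x2E1 bytes_emitted=0
After char 2 ('0'=52): chars_in_quartet=3 acc=0xB874 bytes_emitted=0
After char 3 ('n'=39): chars_in_quartet=4 acc=0x2E1D27 -> emit 2E 1D 27, reset; bytes_emitted=3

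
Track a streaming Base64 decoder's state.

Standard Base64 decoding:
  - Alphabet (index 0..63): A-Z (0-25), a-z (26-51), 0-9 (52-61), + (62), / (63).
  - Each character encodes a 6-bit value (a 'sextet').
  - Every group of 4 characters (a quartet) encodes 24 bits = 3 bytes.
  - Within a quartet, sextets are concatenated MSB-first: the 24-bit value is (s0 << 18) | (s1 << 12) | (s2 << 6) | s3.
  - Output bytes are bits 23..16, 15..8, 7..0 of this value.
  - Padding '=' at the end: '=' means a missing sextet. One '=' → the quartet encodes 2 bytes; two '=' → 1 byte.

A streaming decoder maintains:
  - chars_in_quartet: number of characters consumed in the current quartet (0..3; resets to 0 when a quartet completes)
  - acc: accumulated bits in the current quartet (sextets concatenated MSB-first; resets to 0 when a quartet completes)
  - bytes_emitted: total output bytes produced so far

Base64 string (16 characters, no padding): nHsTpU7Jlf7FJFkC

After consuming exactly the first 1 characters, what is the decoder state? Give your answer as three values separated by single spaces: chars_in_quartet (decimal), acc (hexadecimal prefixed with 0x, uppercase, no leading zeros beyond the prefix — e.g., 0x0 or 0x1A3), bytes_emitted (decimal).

Answer: 1 0x27 0

Derivation:
After char 0 ('n'=39): chars_in_quartet=1 acc=0x27 bytes_emitted=0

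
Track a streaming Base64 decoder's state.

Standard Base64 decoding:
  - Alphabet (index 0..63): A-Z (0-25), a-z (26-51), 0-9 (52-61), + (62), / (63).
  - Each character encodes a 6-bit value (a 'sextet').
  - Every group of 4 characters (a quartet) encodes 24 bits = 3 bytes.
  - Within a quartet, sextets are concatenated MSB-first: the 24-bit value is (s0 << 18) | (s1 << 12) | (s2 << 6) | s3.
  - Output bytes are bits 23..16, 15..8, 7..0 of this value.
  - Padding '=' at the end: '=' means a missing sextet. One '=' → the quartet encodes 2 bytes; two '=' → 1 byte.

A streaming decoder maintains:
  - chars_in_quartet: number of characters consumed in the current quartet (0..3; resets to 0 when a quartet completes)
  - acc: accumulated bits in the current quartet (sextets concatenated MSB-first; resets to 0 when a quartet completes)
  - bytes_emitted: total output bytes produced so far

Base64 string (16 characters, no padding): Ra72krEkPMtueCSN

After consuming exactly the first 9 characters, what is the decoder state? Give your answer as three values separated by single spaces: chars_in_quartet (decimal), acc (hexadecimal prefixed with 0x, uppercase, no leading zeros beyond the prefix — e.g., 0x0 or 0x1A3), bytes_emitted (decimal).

After char 0 ('R'=17): chars_in_quartet=1 acc=0x11 bytes_emitted=0
After char 1 ('a'=26): chars_in_quartet=2 acc=0x45A bytes_emitted=0
After char 2 ('7'=59): chars_in_quartet=3 acc=0x116BB bytes_emitted=0
After char 3 ('2'=54): chars_in_quartet=4 acc=0x45AEF6 -> emit 45 AE F6, reset; bytes_emitted=3
After char 4 ('k'=36): chars_in_quartet=1 acc=0x24 bytes_emitted=3
After char 5 ('r'=43): chars_in_quartet=2 acc=0x92B bytes_emitted=3
After char 6 ('E'=4): chars_in_quartet=3 acc=0x24AC4 bytes_emitted=3
After char 7 ('k'=36): chars_in_quartet=4 acc=0x92B124 -> emit 92 B1 24, reset; bytes_emitted=6
After char 8 ('P'=15): chars_in_quartet=1 acc=0xF bytes_emitted=6

Answer: 1 0xF 6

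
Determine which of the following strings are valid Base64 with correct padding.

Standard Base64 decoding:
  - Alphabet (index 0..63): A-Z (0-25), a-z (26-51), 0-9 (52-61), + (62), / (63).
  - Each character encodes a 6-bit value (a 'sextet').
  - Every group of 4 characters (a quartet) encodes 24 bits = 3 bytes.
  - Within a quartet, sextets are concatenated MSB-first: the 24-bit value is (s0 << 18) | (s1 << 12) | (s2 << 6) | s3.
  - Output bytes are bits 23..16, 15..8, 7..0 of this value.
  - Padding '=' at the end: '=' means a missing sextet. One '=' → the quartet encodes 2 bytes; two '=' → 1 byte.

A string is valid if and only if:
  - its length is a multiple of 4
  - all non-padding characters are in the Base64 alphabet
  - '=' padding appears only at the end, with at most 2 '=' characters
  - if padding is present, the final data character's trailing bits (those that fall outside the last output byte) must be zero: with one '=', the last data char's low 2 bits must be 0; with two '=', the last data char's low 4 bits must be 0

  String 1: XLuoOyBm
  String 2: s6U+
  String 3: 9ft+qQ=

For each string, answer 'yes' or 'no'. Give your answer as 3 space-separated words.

Answer: yes yes no

Derivation:
String 1: 'XLuoOyBm' → valid
String 2: 's6U+' → valid
String 3: '9ft+qQ=' → invalid (len=7 not mult of 4)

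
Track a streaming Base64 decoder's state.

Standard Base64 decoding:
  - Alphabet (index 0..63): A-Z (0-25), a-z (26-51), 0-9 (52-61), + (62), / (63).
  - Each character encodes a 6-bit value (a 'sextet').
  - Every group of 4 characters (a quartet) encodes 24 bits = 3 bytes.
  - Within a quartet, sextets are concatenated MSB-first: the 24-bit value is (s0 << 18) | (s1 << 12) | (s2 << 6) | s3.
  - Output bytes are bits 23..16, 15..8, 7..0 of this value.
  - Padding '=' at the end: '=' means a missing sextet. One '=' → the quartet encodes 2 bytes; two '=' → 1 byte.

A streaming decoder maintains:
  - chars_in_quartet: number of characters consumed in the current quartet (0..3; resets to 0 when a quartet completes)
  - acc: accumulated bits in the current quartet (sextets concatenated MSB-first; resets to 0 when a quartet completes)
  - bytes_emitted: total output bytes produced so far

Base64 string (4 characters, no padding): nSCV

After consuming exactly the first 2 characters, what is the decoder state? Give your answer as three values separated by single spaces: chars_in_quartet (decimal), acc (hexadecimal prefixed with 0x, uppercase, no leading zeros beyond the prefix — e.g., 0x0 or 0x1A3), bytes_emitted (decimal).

After char 0 ('n'=39): chars_in_quartet=1 acc=0x27 bytes_emitted=0
After char 1 ('S'=18): chars_in_quartet=2 acc=0x9D2 bytes_emitted=0

Answer: 2 0x9D2 0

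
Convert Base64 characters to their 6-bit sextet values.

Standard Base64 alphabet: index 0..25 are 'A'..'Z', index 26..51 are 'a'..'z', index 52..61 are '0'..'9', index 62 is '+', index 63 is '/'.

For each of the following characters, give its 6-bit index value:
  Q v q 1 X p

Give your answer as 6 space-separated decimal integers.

'Q': A..Z range, ord('Q') − ord('A') = 16
'v': a..z range, 26 + ord('v') − ord('a') = 47
'q': a..z range, 26 + ord('q') − ord('a') = 42
'1': 0..9 range, 52 + ord('1') − ord('0') = 53
'X': A..Z range, ord('X') − ord('A') = 23
'p': a..z range, 26 + ord('p') − ord('a') = 41

Answer: 16 47 42 53 23 41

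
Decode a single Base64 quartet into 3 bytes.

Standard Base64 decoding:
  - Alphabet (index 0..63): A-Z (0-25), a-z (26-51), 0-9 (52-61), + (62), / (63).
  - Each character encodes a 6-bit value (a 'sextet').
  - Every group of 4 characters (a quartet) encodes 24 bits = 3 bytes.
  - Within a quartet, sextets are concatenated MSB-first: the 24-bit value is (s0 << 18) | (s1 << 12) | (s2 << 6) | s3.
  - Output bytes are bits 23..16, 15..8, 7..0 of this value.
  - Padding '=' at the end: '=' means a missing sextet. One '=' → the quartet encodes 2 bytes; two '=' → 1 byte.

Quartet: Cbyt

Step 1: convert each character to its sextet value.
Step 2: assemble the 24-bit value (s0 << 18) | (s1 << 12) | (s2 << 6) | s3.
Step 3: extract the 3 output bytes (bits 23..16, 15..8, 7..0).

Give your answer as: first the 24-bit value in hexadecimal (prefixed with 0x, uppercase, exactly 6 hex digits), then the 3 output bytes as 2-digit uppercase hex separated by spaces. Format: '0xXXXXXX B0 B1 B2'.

Sextets: C=2, b=27, y=50, t=45
24-bit: (2<<18) | (27<<12) | (50<<6) | 45
      = 0x080000 | 0x01B000 | 0x000C80 | 0x00002D
      = 0x09BCAD
Bytes: (v>>16)&0xFF=09, (v>>8)&0xFF=BC, v&0xFF=AD

Answer: 0x09BCAD 09 BC AD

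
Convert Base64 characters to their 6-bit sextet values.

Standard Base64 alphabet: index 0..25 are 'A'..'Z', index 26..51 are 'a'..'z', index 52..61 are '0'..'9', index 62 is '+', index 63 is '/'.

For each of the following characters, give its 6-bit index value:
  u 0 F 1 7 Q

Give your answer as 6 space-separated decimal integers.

Answer: 46 52 5 53 59 16

Derivation:
'u': a..z range, 26 + ord('u') − ord('a') = 46
'0': 0..9 range, 52 + ord('0') − ord('0') = 52
'F': A..Z range, ord('F') − ord('A') = 5
'1': 0..9 range, 52 + ord('1') − ord('0') = 53
'7': 0..9 range, 52 + ord('7') − ord('0') = 59
'Q': A..Z range, ord('Q') − ord('A') = 16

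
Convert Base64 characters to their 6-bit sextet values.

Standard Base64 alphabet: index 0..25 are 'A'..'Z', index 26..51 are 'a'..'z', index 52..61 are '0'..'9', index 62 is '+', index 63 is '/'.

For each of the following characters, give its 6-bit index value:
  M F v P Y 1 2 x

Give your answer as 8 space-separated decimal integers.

'M': A..Z range, ord('M') − ord('A') = 12
'F': A..Z range, ord('F') − ord('A') = 5
'v': a..z range, 26 + ord('v') − ord('a') = 47
'P': A..Z range, ord('P') − ord('A') = 15
'Y': A..Z range, ord('Y') − ord('A') = 24
'1': 0..9 range, 52 + ord('1') − ord('0') = 53
'2': 0..9 range, 52 + ord('2') − ord('0') = 54
'x': a..z range, 26 + ord('x') − ord('a') = 49

Answer: 12 5 47 15 24 53 54 49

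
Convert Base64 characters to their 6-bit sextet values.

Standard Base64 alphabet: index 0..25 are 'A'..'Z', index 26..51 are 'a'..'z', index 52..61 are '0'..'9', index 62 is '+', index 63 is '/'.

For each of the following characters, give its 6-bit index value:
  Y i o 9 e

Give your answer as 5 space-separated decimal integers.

Answer: 24 34 40 61 30

Derivation:
'Y': A..Z range, ord('Y') − ord('A') = 24
'i': a..z range, 26 + ord('i') − ord('a') = 34
'o': a..z range, 26 + ord('o') − ord('a') = 40
'9': 0..9 range, 52 + ord('9') − ord('0') = 61
'e': a..z range, 26 + ord('e') − ord('a') = 30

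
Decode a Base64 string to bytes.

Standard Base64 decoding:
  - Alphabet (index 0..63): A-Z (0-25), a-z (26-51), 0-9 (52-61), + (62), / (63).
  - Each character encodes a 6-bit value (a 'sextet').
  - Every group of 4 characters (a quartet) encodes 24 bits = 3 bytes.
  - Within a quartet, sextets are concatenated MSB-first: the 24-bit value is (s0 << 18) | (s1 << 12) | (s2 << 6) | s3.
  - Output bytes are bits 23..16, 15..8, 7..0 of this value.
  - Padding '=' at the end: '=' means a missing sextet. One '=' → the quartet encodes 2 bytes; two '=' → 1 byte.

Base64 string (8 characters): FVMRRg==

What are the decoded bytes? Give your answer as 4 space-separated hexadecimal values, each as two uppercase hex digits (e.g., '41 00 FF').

After char 0 ('F'=5): chars_in_quartet=1 acc=0x5 bytes_emitted=0
After char 1 ('V'=21): chars_in_quartet=2 acc=0x155 bytes_emitted=0
After char 2 ('M'=12): chars_in_quartet=3 acc=0x554C bytes_emitted=0
After char 3 ('R'=17): chars_in_quartet=4 acc=0x155311 -> emit 15 53 11, reset; bytes_emitted=3
After char 4 ('R'=17): chars_in_quartet=1 acc=0x11 bytes_emitted=3
After char 5 ('g'=32): chars_in_quartet=2 acc=0x460 bytes_emitted=3
Padding '==': partial quartet acc=0x460 -> emit 46; bytes_emitted=4

Answer: 15 53 11 46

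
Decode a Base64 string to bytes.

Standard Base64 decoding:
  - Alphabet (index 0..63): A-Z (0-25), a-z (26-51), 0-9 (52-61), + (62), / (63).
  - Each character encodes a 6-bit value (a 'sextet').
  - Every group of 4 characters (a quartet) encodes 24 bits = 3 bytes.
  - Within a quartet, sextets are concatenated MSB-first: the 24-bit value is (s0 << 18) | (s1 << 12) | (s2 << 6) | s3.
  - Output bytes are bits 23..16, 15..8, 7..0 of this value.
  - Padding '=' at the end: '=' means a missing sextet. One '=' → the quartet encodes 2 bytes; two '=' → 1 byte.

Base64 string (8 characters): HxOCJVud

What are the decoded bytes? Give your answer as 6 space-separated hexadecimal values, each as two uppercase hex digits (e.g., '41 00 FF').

After char 0 ('H'=7): chars_in_quartet=1 acc=0x7 bytes_emitted=0
After char 1 ('x'=49): chars_in_quartet=2 acc=0x1F1 bytes_emitted=0
After char 2 ('O'=14): chars_in_quartet=3 acc=0x7C4E bytes_emitted=0
After char 3 ('C'=2): chars_in_quartet=4 acc=0x1F1382 -> emit 1F 13 82, reset; bytes_emitted=3
After char 4 ('J'=9): chars_in_quartet=1 acc=0x9 bytes_emitted=3
After char 5 ('V'=21): chars_in_quartet=2 acc=0x255 bytes_emitted=3
After char 6 ('u'=46): chars_in_quartet=3 acc=0x956E bytes_emitted=3
After char 7 ('d'=29): chars_in_quartet=4 acc=0x255B9D -> emit 25 5B 9D, reset; bytes_emitted=6

Answer: 1F 13 82 25 5B 9D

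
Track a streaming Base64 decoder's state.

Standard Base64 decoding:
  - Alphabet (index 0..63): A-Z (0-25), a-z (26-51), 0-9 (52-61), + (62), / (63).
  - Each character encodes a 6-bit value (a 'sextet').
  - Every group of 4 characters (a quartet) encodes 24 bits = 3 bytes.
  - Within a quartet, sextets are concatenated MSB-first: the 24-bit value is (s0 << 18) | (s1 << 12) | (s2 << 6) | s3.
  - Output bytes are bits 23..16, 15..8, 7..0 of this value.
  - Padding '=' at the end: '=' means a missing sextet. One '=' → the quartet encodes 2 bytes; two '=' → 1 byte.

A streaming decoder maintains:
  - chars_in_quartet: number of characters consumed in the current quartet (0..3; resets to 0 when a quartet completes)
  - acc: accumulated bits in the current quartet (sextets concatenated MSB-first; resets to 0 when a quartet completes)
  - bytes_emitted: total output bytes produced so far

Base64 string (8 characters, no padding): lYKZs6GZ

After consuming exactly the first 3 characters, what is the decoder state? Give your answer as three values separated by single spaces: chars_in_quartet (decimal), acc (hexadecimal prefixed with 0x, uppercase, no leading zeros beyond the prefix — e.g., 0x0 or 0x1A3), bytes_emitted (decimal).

After char 0 ('l'=37): chars_in_quartet=1 acc=0x25 bytes_emitted=0
After char 1 ('Y'=24): chars_in_quartet=2 acc=0x958 bytes_emitted=0
After char 2 ('K'=10): chars_in_quartet=3 acc=0x2560A bytes_emitted=0

Answer: 3 0x2560A 0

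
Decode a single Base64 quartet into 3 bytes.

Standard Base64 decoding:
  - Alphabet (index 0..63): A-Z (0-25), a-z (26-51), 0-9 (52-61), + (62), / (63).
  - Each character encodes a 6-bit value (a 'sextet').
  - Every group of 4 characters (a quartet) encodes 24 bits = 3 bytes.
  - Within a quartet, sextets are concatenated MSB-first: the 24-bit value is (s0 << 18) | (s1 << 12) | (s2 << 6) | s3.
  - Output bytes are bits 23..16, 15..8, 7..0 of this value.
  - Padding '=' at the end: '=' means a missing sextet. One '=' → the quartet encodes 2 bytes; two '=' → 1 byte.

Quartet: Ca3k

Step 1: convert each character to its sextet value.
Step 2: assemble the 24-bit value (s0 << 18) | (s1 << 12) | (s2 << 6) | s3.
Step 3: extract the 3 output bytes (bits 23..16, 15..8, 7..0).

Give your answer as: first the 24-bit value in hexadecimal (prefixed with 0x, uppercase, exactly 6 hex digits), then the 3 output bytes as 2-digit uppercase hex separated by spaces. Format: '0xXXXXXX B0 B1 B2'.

Answer: 0x09ADE4 09 AD E4

Derivation:
Sextets: C=2, a=26, 3=55, k=36
24-bit: (2<<18) | (26<<12) | (55<<6) | 36
      = 0x080000 | 0x01A000 | 0x000DC0 | 0x000024
      = 0x09ADE4
Bytes: (v>>16)&0xFF=09, (v>>8)&0xFF=AD, v&0xFF=E4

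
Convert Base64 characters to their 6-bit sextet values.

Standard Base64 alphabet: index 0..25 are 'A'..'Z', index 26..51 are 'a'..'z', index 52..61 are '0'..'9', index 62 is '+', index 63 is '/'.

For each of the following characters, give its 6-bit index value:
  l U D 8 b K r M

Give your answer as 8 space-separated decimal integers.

Answer: 37 20 3 60 27 10 43 12

Derivation:
'l': a..z range, 26 + ord('l') − ord('a') = 37
'U': A..Z range, ord('U') − ord('A') = 20
'D': A..Z range, ord('D') − ord('A') = 3
'8': 0..9 range, 52 + ord('8') − ord('0') = 60
'b': a..z range, 26 + ord('b') − ord('a') = 27
'K': A..Z range, ord('K') − ord('A') = 10
'r': a..z range, 26 + ord('r') − ord('a') = 43
'M': A..Z range, ord('M') − ord('A') = 12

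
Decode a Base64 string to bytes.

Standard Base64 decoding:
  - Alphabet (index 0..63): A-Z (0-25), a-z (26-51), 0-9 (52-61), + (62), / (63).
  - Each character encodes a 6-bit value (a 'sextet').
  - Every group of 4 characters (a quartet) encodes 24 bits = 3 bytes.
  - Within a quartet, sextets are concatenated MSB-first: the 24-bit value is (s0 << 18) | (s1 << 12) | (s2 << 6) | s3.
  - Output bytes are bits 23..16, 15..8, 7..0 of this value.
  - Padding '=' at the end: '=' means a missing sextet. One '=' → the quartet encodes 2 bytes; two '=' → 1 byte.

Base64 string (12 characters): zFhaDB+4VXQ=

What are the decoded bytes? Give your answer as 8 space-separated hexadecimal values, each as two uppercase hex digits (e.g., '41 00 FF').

After char 0 ('z'=51): chars_in_quartet=1 acc=0x33 bytes_emitted=0
After char 1 ('F'=5): chars_in_quartet=2 acc=0xCC5 bytes_emitted=0
After char 2 ('h'=33): chars_in_quartet=3 acc=0x33161 bytes_emitted=0
After char 3 ('a'=26): chars_in_quartet=4 acc=0xCC585A -> emit CC 58 5A, reset; bytes_emitted=3
After char 4 ('D'=3): chars_in_quartet=1 acc=0x3 bytes_emitted=3
After char 5 ('B'=1): chars_in_quartet=2 acc=0xC1 bytes_emitted=3
After char 6 ('+'=62): chars_in_quartet=3 acc=0x307E bytes_emitted=3
After char 7 ('4'=56): chars_in_quartet=4 acc=0xC1FB8 -> emit 0C 1F B8, reset; bytes_emitted=6
After char 8 ('V'=21): chars_in_quartet=1 acc=0x15 bytes_emitted=6
After char 9 ('X'=23): chars_in_quartet=2 acc=0x557 bytes_emitted=6
After char 10 ('Q'=16): chars_in_quartet=3 acc=0x155D0 bytes_emitted=6
Padding '=': partial quartet acc=0x155D0 -> emit 55 74; bytes_emitted=8

Answer: CC 58 5A 0C 1F B8 55 74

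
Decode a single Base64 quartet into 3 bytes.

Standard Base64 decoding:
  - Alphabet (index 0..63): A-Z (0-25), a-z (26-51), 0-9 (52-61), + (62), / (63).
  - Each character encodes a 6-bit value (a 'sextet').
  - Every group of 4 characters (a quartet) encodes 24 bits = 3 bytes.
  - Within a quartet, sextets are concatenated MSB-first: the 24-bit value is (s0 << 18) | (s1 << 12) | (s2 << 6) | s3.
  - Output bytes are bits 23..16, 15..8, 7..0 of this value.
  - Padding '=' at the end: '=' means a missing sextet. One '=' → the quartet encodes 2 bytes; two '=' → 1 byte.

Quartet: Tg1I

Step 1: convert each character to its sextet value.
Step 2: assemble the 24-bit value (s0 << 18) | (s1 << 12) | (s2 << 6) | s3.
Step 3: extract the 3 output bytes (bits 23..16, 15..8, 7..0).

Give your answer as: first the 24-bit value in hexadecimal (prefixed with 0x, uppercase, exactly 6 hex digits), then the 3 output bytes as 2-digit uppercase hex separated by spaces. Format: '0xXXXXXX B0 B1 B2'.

Sextets: T=19, g=32, 1=53, I=8
24-bit: (19<<18) | (32<<12) | (53<<6) | 8
      = 0x4C0000 | 0x020000 | 0x000D40 | 0x000008
      = 0x4E0D48
Bytes: (v>>16)&0xFF=4E, (v>>8)&0xFF=0D, v&0xFF=48

Answer: 0x4E0D48 4E 0D 48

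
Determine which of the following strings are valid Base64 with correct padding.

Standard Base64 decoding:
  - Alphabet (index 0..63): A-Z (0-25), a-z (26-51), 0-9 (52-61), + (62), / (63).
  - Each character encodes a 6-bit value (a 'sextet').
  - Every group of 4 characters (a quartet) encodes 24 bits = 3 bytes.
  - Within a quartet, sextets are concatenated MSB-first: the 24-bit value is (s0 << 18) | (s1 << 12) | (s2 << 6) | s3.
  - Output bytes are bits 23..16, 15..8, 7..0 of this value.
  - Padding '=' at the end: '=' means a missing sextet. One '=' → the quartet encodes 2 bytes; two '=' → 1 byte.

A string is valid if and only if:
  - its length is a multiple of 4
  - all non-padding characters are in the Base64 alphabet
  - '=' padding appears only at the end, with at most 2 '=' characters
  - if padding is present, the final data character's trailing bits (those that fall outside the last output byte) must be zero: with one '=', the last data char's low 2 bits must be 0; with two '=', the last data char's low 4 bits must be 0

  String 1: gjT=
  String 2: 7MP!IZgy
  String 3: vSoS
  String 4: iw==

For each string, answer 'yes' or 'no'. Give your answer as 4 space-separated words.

String 1: 'gjT=' → invalid (bad trailing bits)
String 2: '7MP!IZgy' → invalid (bad char(s): ['!'])
String 3: 'vSoS' → valid
String 4: 'iw==' → valid

Answer: no no yes yes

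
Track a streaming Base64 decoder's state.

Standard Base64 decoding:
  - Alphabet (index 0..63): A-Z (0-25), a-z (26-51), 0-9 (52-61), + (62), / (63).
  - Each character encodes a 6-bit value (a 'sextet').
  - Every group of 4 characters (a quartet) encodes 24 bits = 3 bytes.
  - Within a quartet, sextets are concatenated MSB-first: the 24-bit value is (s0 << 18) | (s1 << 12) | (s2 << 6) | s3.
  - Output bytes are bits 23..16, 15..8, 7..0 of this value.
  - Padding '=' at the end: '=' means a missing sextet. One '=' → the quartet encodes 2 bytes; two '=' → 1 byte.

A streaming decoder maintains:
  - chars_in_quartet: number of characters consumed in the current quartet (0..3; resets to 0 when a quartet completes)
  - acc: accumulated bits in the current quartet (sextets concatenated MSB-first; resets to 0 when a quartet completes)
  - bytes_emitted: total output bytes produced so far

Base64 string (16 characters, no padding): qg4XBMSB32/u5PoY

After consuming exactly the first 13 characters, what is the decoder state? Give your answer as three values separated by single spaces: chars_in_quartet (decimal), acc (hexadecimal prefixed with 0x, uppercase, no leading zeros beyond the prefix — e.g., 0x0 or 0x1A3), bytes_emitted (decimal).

After char 0 ('q'=42): chars_in_quartet=1 acc=0x2A bytes_emitted=0
After char 1 ('g'=32): chars_in_quartet=2 acc=0xAA0 bytes_emitted=0
After char 2 ('4'=56): chars_in_quartet=3 acc=0x2A838 bytes_emitted=0
After char 3 ('X'=23): chars_in_quartet=4 acc=0xAA0E17 -> emit AA 0E 17, reset; bytes_emitted=3
After char 4 ('B'=1): chars_in_quartet=1 acc=0x1 bytes_emitted=3
After char 5 ('M'=12): chars_in_quartet=2 acc=0x4C bytes_emitted=3
After char 6 ('S'=18): chars_in_quartet=3 acc=0x1312 bytes_emitted=3
After char 7 ('B'=1): chars_in_quartet=4 acc=0x4C481 -> emit 04 C4 81, reset; bytes_emitted=6
After char 8 ('3'=55): chars_in_quartet=1 acc=0x37 bytes_emitted=6
After char 9 ('2'=54): chars_in_quartet=2 acc=0xDF6 bytes_emitted=6
After char 10 ('/'=63): chars_in_quartet=3 acc=0x37DBF bytes_emitted=6
After char 11 ('u'=46): chars_in_quartet=4 acc=0xDF6FEE -> emit DF 6F EE, reset; bytes_emitted=9
After char 12 ('5'=57): chars_in_quartet=1 acc=0x39 bytes_emitted=9

Answer: 1 0x39 9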